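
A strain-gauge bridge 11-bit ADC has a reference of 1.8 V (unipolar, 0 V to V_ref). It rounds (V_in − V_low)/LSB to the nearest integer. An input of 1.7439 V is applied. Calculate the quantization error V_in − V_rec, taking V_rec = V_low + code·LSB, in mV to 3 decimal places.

0.150 mV

One LSB is 1.8 V / 2048 = 0.879 mV.
(1.7439 − 0)/0.000878906 = 1984.1707; round gives code 1984.
Reconstructed: 1.74375 V.
Error = 1.7439 − 1.74375 = 0.00015 V = 0.150 mV.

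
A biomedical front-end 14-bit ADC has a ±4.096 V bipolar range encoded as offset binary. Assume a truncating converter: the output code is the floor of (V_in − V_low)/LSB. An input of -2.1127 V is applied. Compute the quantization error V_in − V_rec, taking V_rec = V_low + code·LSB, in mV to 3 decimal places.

One LSB is 8.192 V / 16384 = 0.500 mV.
Scaled input = 3966.6000 LSBs, so code = 3966.
Code 3966 maps back to (−4.096) + 3966×0.0005 V = -2.113 V.
V_in − V_rec = 0.0003 V = 0.300 mV.

0.300 mV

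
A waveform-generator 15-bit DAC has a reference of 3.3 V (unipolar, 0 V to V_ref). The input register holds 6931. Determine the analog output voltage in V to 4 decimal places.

0.6980 V

LSB = 3.3 V / 2^15 = 100.71 µV.
V_out = 0 + 6931 × 0.000100708 V = 0.698007 V.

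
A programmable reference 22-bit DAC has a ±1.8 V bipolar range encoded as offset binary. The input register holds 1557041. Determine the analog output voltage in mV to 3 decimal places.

LSB = 3.6 V / 2^22 = 0.86 µV.
V_out = (−1.8) + 1557041 × 8.58307e-07 V = -0.463581 V.
= -463.581 mV.

-463.581 mV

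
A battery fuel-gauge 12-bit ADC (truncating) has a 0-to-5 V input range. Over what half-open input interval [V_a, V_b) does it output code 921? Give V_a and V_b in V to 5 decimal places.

LSB = 5/2^12 = 1.221 mV.
V_a = V_low + 921·LSB = 1.12427 V; V_b = V_low + 922·LSB = 1.12549 V.

[1.12427 V, 1.12549 V)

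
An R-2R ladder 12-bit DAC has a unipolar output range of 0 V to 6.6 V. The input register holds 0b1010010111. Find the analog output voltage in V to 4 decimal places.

LSB = 6.6 V / 2^12 = 1.611 mV.
Code 0b1010010111 = 663 decimal.
V_out = 0 + 663 × 0.00161133 V = 1.06831 V.

1.0683 V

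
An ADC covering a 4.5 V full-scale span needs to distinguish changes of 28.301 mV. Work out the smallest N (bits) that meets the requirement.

Number of steps required ≥ 4.5 V / 28.301 mV = 159.00.
Need 2^N ≥ 159.00; 2^7 = 128, 2^8 = 256.
Minimum N = 8.

8 bits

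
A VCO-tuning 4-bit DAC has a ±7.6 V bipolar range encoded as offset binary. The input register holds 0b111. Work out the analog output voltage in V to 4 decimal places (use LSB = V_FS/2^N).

LSB = 15.2 V / 2^4 = 0.9500 V.
Code 0b111 = 7 decimal.
V_out = (−7.6) + 7 × 0.95 V = -0.95 V.

-0.9500 V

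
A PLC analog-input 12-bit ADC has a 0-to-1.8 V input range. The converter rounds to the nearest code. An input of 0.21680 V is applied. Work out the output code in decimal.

LSB = 1.8 V / 4096 = 439.45 µV.
Input sits at 493.340 steps above V_low.
So the output code is 493.

code 493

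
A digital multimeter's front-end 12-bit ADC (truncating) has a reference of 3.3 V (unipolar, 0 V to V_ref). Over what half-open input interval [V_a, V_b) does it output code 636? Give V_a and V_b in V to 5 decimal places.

LSB = 3.3/2^12 = 0.806 mV.
V_a = V_low + 636·LSB = 0.512402 V; V_b = V_low + 637·LSB = 0.513208 V.

[0.51240 V, 0.51321 V)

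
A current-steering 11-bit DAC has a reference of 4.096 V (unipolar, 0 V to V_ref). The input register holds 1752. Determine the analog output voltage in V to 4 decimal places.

LSB = 4.096 V / 2^11 = 2.000 mV.
V_out = 0 + 1752 × 0.002 V = 3.504 V.

3.5040 V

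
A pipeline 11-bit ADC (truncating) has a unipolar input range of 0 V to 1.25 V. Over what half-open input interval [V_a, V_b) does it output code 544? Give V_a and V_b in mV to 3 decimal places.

[332.031 mV, 332.642 mV)

LSB = 1.25/2^11 = 0.610 mV.
V_a = V_low + 544·LSB = 0.332031 V; V_b = V_low + 545·LSB = 0.332642 V.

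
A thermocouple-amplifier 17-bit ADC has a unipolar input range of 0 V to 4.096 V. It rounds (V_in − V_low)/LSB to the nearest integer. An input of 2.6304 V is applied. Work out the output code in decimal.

code 84173

Full-scale span = 4.096 V; LSB = 4.096/2^17 = 31.25 µV.
Input sits at 84172.800 steps above V_low.
So the output code is 84173.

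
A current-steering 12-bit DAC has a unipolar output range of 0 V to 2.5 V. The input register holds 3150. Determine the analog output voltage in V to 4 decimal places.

LSB = 2.5 V / 2^12 = 0.610 mV.
V_out = 0 + 3150 × 0.000610352 V = 1.92261 V.

1.9226 V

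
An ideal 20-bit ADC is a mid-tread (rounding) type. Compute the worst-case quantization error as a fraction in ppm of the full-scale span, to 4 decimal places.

Rounding → worst-case error = ½ LSB = V_FS/2^21, so 1e+06/2097152 = 0.476837 ppm of full scale.

0.4768 ppm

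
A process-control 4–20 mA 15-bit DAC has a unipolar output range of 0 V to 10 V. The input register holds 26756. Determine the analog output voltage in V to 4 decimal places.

LSB = 10 V / 2^15 = 305.18 µV.
V_out = 0 + 26756 × 0.000305176 V = 8.16528 V.

8.1653 V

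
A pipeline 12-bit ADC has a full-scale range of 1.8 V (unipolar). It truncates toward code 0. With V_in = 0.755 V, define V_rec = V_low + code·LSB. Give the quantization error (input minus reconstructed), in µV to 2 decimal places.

19.53 µV

One LSB is 1.8 V / 4096 = 439.45 µV.
(V_in − V_low)/LSB = (0.755 − 0)/0.000439453 = 1718.0444 → code 1718 (floor).
Code 1718 maps back to 0 + 1718×0.000439453 V = 0.75498047 V.
V_in − V_rec = 1.95313e-05 V = 19.53 µV.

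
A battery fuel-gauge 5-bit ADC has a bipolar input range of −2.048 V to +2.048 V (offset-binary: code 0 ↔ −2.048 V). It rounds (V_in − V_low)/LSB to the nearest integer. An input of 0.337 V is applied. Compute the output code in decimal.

code 19

LSB = 4.096 V / 32 = 128.000 mV.
(V_in − V_low)/LSB = (0.337 − (−2.048)) / 0.128 = 18.633.
So the output code is 19.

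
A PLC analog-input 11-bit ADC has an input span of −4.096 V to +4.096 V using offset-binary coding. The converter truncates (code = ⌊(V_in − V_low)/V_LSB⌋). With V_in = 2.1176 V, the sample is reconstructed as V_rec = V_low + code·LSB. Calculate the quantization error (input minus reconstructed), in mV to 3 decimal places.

LSB = 8.192/2^11 = 4.000 mV.
(2.1176 − (−4.096))/0.004 = 1553.4000; ⌊·⌋ gives code 1553.
Reconstructed: 2.116 V.
V_in − V_rec = 0.0016 V = 1.600 mV.

1.600 mV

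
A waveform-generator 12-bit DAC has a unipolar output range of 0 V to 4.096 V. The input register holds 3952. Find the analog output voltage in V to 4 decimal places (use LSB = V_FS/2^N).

LSB = 4.096 V / 2^12 = 1.000 mV.
V_out = 0 + 3952 × 0.001 V = 3.952 V.

3.9520 V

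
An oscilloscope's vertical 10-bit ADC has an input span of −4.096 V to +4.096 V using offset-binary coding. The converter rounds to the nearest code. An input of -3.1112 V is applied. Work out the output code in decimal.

Full-scale span = 8.192 V; LSB = 8.192/2^10 = 8.000 mV.
Input sits at 123.100 steps above V_low.
Round → code 123.

code 123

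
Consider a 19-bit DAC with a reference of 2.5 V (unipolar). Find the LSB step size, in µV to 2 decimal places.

4.77 µV

Full-scale span = 2.5 V.
LSB = 2.5 / 2^19 = 2.5 / 524288 = 4.76837e-06 V = 4.77 µV.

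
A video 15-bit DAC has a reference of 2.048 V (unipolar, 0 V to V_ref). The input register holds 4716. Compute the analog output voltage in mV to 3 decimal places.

LSB = 2.048 V / 2^15 = 62.50 µV.
V_out = 0 + 4716 × 6.25e-05 V = 0.29475 V.
= 294.750 mV.

294.750 mV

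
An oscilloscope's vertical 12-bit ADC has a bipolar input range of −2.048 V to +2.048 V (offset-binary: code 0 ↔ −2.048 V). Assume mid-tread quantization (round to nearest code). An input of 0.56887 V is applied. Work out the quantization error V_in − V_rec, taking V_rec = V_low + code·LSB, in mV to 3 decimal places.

One LSB is 4.096 V / 4096 = 1.000 mV.
Scaled input = 2616.8700 LSBs, so code = 2617.
Code 2617 maps back to (−2.048) + 2617×0.001 V = 0.569 V.
Error = 0.56887 − 0.569 = -0.00013 V = -0.130 mV.

-0.130 mV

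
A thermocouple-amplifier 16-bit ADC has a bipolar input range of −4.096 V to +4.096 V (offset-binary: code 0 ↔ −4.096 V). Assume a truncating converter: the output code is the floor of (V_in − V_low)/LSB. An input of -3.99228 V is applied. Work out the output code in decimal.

code 829

LSB = 8.192 V / 65536 = 125.00 µV.
(V_in − V_low)/LSB = (-3.99228 − (−4.096)) / 0.000125 = 829.760.
So the output code is 829.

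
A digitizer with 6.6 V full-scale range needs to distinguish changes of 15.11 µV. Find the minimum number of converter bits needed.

Number of steps required ≥ 6.6 V / 15.11 µV = 436796.82.
Need 2^N ≥ 436796.82; 2^18 = 262144, 2^19 = 524288.
Minimum N = 19.

19 bits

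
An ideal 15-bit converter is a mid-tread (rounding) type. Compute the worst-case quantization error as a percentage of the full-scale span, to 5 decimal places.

0.00153 %

Rounding → worst-case error = ½ LSB = V_FS/2^16, so 100/65536 = 0.00152588 % of full scale.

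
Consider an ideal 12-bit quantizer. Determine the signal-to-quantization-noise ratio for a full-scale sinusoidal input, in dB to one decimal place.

SNR ≈ 6.02·N + 1.76 dB = 6.02·12 + 1.76 = 74.00 dB.

74.0 dB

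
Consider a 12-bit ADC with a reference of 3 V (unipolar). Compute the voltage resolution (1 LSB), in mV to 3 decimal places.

Full-scale span = 3 V.
LSB = 3 / 2^12 = 3 / 4096 = 0.000732422 V = 0.732 mV.

0.732 mV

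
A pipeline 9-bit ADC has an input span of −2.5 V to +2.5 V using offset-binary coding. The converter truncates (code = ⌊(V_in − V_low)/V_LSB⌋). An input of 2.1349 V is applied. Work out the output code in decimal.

code 474

Full-scale span = 5 V; LSB = 5/2^9 = 9.766 mV.
Input sits at 474.614 steps above V_low.
So the output code is 474.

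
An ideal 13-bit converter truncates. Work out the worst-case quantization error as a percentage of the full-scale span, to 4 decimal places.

Truncating → worst-case error = 1 LSB = V_FS/2^13, so 100/8192 = 0.012207 % of full scale.

0.0122 %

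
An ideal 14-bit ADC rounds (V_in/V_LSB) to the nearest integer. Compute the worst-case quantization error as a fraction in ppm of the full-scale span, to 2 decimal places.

Rounding → worst-case error = ½ LSB = V_FS/2^15, so 1e+06/32768 = 30.5176 ppm of full scale.

30.52 ppm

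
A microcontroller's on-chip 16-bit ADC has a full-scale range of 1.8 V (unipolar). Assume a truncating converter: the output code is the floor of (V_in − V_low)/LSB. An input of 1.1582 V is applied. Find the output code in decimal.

With 65536 levels over 1.8 V, one step is 27.47 µV.
Input sits at 42168.775 steps above V_low.
⌊·⌋(42168.775) = 42168.

code 42168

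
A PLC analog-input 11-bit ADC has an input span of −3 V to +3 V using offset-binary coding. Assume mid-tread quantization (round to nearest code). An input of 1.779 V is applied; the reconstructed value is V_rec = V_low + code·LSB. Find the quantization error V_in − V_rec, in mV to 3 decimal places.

LSB = 6/2^11 = 2.930 mV.
(1.779 − (−3))/0.00292969 = 1631.2320; round gives code 1631.
Code 1631 maps back to (−3) + 1631×0.00292969 V = 1.7783203 V.
Error = 1.779 − 1.7783203 = 0.000679687 V = 0.680 mV.

0.680 mV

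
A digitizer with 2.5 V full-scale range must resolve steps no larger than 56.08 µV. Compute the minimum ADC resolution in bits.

Number of steps required ≥ 2.5 V / 56.08 µV = 44579.17.
Need 2^N ≥ 44579.17; 2^15 = 32768, 2^16 = 65536.
Minimum N = 16.

16 bits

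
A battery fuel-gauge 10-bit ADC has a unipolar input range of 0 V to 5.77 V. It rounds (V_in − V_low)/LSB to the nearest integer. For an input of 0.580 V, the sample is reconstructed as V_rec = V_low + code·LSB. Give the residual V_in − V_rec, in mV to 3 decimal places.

LSB = 5.77/2^10 = 5.635 mV.
(0.580 − 0)/0.00563477 = 102.9324; round gives code 103.
V_rec = 0 + 103·0.00563477 = 0.58038086 V.
Error = 0.580 − 0.58038086 = -0.000380859 V = -0.381 mV.

-0.381 mV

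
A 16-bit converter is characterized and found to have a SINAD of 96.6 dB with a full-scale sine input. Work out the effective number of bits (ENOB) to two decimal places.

ENOB = (SINAD − 1.76) / 6.02 = (96.6 − 1.76)/6.02 = 15.754.

15.75 bits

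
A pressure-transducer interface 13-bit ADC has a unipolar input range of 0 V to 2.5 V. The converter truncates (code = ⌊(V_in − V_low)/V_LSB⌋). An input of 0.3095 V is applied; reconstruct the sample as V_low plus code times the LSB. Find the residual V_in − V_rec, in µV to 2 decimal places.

LSB = 2.5/2^13 = 305.18 µV.
Scaled input = 1014.1696 LSBs, so code = 1014.
Code 1014 maps back to 0 + 1014×0.000305176 V = 0.30944824 V.
Error = 0.3095 − 0.30944824 = 5.17578e-05 V = 51.76 µV.

51.76 µV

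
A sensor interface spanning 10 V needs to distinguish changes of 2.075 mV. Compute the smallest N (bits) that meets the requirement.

Number of steps required ≥ 10 V / 2.075 mV = 4819.28.
Need 2^N ≥ 4819.28; 2^12 = 4096, 2^13 = 8192.
Minimum N = 13.

13 bits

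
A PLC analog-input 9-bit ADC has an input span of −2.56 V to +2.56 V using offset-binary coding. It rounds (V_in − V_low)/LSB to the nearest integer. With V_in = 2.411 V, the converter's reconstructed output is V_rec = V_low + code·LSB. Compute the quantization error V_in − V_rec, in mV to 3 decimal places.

1.000 mV

Step size: 5.12 V ÷ 2^9 = 10.000 mV.
(2.411 − (−2.56))/0.01 = 497.1000; round gives code 497.
Reconstructed: 2.41 V.
Difference: 0.001 V → 1.000 mV.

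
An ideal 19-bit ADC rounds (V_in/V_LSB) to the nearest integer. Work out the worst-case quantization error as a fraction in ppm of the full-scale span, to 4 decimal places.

0.9537 ppm

Rounding → worst-case error = ½ LSB = V_FS/2^20, so 1e+06/1048576 = 0.953674 ppm of full scale.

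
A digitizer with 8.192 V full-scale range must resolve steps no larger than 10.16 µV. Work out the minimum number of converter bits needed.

Number of steps required ≥ 8.192 V / 10.16 µV = 806299.21.
Need 2^N ≥ 806299.21; 2^19 = 524288, 2^20 = 1048576.
Minimum N = 20.

20 bits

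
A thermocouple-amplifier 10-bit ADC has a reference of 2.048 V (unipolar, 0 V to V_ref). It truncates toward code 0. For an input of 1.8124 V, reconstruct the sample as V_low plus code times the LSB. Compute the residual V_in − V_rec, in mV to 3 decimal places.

One LSB is 2.048 V / 1024 = 2.000 mV.
Scaled input = 906.2000 LSBs, so code = 906.
Code 906 maps back to 0 + 906×0.002 V = 1.812 V.
Difference: 0.0004 V → 0.400 mV.

0.400 mV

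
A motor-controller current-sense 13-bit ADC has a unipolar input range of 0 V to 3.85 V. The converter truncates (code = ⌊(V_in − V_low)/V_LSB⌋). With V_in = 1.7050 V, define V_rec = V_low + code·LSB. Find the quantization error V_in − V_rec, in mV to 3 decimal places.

One LSB is 3.85 V / 8192 = 469.97 µV.
(1.7050 − 0)/0.000469971 = 3627.8857; ⌊·⌋ gives code 3627.
Code 3627 maps back to 0 + 3627×0.000469971 V = 1.7045837 V.
Difference: 0.00041626 V → 0.416 mV.

0.416 mV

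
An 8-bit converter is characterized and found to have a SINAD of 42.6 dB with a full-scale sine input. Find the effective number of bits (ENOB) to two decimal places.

6.78 bits

ENOB = (SINAD − 1.76) / 6.02 = (42.6 − 1.76)/6.02 = 6.784.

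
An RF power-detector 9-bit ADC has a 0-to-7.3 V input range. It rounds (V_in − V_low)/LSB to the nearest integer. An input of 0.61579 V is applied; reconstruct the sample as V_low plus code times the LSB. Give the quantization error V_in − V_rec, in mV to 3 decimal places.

2.704 mV

Step size: 7.3 V ÷ 2^9 = 14.258 mV.
(0.61579 − 0)/0.0142578 = 43.1897; round gives code 43.
V_rec = 0 + 43·0.0142578 = 0.61308594 V.
Error = 0.61579 − 0.61308594 = 0.00270406 V = 2.704 mV.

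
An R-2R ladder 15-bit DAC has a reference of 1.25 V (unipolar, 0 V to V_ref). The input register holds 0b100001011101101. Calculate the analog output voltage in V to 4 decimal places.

LSB = 1.25 V / 2^15 = 38.15 µV.
Code 0b100001011101101 = 17133 decimal.
V_out = 0 + 17133 × 3.8147e-05 V = 0.653572 V.

0.6536 V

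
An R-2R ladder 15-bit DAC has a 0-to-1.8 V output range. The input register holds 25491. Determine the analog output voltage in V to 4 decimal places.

LSB = 1.8 V / 2^15 = 54.93 µV.
V_out = 0 + 25491 × 5.49316e-05 V = 1.40026 V.

1.4003 V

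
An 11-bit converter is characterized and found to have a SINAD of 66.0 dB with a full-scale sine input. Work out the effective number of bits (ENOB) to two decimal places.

10.67 bits

ENOB = (SINAD − 1.76) / 6.02 = (66.0 − 1.76)/6.02 = 10.671.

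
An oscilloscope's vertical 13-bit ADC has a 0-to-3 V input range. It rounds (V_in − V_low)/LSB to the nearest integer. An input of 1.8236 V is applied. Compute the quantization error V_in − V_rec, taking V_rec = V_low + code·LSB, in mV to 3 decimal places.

-0.130 mV

LSB = 3/2^13 = 366.21 µV.
(V_in − V_low)/LSB = (1.8236 − 0)/0.000366211 = 4979.6437 → code 4980 (round).
V_rec = 0 + 4980·0.000366211 = 1.8237305 V.
V_in − V_rec = -0.000130469 V = -0.130 mV.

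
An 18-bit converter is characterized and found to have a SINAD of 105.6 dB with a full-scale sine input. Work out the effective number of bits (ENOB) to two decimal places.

17.25 bits

ENOB = (SINAD − 1.76) / 6.02 = (105.6 − 1.76)/6.02 = 17.249.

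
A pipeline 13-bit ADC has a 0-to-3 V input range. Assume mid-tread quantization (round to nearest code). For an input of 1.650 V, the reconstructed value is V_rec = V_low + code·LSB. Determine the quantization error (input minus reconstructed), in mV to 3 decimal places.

-0.146 mV

LSB = 3/2^13 = 366.21 µV.
Scaled input = 4505.6000 LSBs, so code = 4506.
Code 4506 maps back to 0 + 4506×0.000366211 V = 1.6501465 V.
Difference: -0.000146484 V → -0.146 mV.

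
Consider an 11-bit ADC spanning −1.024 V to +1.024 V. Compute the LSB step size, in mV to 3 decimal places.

1.000 mV

Full-scale span = 2.048 V.
LSB = 2.048 / 2^11 = 2.048 / 2048 = 0.001 V = 1.000 mV.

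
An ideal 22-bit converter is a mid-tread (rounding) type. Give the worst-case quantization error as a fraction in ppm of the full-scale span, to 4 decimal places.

Rounding → worst-case error = ½ LSB = V_FS/2^23, so 1e+06/8388608 = 0.119209 ppm of full scale.

0.1192 ppm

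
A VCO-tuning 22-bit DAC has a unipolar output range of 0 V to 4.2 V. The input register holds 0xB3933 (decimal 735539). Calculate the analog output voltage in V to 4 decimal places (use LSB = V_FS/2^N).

0.7365 V

LSB = 4.2 V / 2^22 = 1.00 µV.
Code 0xB3933 = 735539 decimal.
V_out = 0 + 735539 × 1.00136e-06 V = 0.736538 V.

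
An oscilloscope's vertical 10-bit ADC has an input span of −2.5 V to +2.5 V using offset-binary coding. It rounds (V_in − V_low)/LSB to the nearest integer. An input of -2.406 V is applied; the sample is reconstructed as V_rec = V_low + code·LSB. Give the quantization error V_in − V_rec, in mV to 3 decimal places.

1.227 mV

Step size: 5 V ÷ 2^10 = 4.883 mV.
(V_in − V_low)/LSB = (-2.406 − (−2.5))/0.00488281 = 19.2512 → code 19 (round).
V_rec = (−2.5) + 19·0.00488281 = -2.4072266 V.
Error = -2.406 − (−2.4072266) = 0.00122656 V = 1.227 mV.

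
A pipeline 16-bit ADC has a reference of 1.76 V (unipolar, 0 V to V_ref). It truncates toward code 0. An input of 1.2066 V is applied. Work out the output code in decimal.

code 44929

With 65536 levels over 1.76 V, one step is 26.86 µV.
(1.2066 − 0) / 2.68555e-05 = 44929.396 LSBs.
Floor → code 44929.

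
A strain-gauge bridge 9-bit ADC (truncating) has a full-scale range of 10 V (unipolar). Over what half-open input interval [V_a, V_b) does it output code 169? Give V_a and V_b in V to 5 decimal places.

LSB = 10/2^9 = 19.531 mV.
V_a = V_low + 169·LSB = 3.30078 V; V_b = V_low + 170·LSB = 3.32031 V.

[3.30078 V, 3.32031 V)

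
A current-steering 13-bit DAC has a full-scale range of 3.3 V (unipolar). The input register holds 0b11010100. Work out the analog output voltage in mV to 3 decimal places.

LSB = 3.3 V / 2^13 = 402.83 µV.
Code 0b11010100 = 212 decimal.
V_out = 0 + 212 × 0.000402832 V = 0.0854004 V.
= 85.400 mV.

85.400 mV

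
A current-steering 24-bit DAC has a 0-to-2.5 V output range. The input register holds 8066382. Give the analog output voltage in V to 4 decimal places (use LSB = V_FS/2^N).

LSB = 2.5 V / 2^24 = 0.15 µV.
V_out = 0 + 8066382 × 1.49012e-07 V = 1.20198 V.

1.2020 V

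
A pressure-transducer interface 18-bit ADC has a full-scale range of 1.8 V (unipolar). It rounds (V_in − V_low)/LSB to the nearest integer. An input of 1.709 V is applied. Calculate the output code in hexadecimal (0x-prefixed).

code 0x3CC3B (decimal 248891)

Full-scale span = 1.8 V; LSB = 1.8/2^18 = 6.87 µV.
(V_in − V_low)/LSB = (1.709 − 0) / 6.86646e-06 = 248891.164.
Round → code 248891.
In hexadecimal (0x-prefixed): 0x3CC3B.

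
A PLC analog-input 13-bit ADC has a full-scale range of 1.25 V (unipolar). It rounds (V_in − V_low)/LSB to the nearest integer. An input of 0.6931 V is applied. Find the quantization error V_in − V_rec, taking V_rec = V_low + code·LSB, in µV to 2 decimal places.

45.80 µV

One LSB is 1.25 V / 8192 = 152.59 µV.
(0.6931 − 0)/0.000152588 = 4542.3002; round gives code 4542.
V_rec = 0 + 4542·0.000152588 = 0.6930542 V.
Difference: 4.58008e-05 V → 45.80 µV.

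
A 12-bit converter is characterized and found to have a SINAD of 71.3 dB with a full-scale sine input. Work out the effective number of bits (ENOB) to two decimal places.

ENOB = (SINAD − 1.76) / 6.02 = (71.3 − 1.76)/6.02 = 11.551.

11.55 bits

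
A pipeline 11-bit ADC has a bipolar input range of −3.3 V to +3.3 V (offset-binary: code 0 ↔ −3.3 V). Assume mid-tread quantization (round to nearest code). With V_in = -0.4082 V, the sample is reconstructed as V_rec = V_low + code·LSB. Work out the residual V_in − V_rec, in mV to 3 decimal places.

Step size: 6.6 V ÷ 2^11 = 3.223 mV.
(-0.4082 − (−3.3))/0.00322266 = 897.3343; round gives code 897.
V_rec = (−3.3) + 897·0.00322266 = -0.40927734 V.
Error = -0.4082 − (−0.40927734) = 0.00107734 V = 1.077 mV.

1.077 mV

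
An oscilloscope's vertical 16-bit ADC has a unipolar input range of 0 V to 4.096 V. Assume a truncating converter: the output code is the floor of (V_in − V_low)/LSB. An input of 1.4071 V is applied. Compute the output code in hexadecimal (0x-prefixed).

LSB = 4.096 V / 65536 = 62.50 µV.
(V_in − V_low)/LSB = (1.4071 − 0) / 6.25e-05 = 22513.600.
So the output code is 22513.
In hexadecimal (0x-prefixed): 0x57F1.

code 0x57F1 (decimal 22513)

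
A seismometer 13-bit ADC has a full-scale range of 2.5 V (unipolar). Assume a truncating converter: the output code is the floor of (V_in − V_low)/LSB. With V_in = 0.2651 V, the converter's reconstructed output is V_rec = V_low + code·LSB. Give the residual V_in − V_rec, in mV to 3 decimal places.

LSB = 2.5/2^13 = 305.18 µV.
(V_in − V_low)/LSB = (0.2651 − 0)/0.000305176 = 868.6797 → code 868 (floor).
Reconstructed: 0.26489258 V.
V_in − V_rec = 0.000207422 V = 0.207 mV.

0.207 mV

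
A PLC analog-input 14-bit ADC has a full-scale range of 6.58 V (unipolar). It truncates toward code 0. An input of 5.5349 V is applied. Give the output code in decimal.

With 16384 levels over 6.58 V, one step is 401.61 µV.
(5.5349 − 0) / 0.000401611 = 13781.733 LSBs.
⌊·⌋(13781.733) = 13781.

code 13781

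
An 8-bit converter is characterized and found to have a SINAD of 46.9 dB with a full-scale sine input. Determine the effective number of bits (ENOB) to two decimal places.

7.50 bits

ENOB = (SINAD − 1.76) / 6.02 = (46.9 − 1.76)/6.02 = 7.498.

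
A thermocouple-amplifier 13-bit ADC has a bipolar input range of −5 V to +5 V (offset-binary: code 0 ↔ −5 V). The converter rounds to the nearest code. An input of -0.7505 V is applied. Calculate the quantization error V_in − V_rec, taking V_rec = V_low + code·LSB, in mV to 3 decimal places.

One LSB is 10 V / 8192 = 1.221 mV.
(-0.7505 − (−5))/0.0012207 = 3481.1904; round gives code 3481.
Code 3481 maps back to (−5) + 3481×0.0012207 V = -0.75073242 V.
Error = -0.7505 − (−0.75073242) = 0.000232422 V = 0.232 mV.

0.232 mV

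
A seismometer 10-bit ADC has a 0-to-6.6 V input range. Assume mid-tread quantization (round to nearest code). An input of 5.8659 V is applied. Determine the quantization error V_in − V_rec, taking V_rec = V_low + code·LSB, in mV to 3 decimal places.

0.666 mV

Step size: 6.6 V ÷ 2^10 = 6.445 mV.
Scaled input = 910.1033 LSBs, so code = 910.
Code 910 maps back to 0 + 910×0.00644531 V = 5.8652344 V.
V_in − V_rec = 0.000665625 V = 0.666 mV.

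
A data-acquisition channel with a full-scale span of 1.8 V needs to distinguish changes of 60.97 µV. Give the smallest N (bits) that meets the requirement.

Number of steps required ≥ 1.8 V / 60.97 µV = 29522.72.
Need 2^N ≥ 29522.72; 2^14 = 16384, 2^15 = 32768.
Minimum N = 15.

15 bits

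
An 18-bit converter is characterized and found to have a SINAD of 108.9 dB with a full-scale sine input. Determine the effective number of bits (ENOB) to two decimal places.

17.80 bits

ENOB = (SINAD − 1.76) / 6.02 = (108.9 − 1.76)/6.02 = 17.797.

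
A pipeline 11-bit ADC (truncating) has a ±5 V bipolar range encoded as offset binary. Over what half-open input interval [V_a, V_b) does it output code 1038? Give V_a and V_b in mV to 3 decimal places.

[68.359 mV, 73.242 mV)

LSB = 10/2^11 = 4.883 mV.
V_a = V_low + 1038·LSB = 0.0683594 V; V_b = V_low + 1039·LSB = 0.0732422 V.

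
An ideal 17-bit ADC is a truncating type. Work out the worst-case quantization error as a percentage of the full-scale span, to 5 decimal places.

0.00076 %

Truncating → worst-case error = 1 LSB = V_FS/2^17, so 100/131072 = 0.000762939 % of full scale.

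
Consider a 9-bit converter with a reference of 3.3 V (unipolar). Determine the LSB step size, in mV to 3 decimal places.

6.445 mV

Full-scale span = 3.3 V.
LSB = 3.3 / 2^9 = 3.3 / 512 = 0.00644531 V = 6.445 mV.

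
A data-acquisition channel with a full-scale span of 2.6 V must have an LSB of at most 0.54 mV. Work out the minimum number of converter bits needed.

13 bits

Number of steps required ≥ 2.6 V / 0.54 mV = 4814.81.
Need 2^N ≥ 4814.81; 2^12 = 4096, 2^13 = 8192.
Minimum N = 13.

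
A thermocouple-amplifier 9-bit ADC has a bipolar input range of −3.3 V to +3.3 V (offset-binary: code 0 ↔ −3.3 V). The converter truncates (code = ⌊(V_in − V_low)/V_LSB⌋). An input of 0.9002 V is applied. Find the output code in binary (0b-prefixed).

code 0b101000101 (decimal 325)

Full-scale span = 6.6 V; LSB = 6.6/2^9 = 12.891 mV.
(0.9002 − (−3.3)) / 0.0128906 = 325.834 LSBs.
Floor → code 325.
In binary (0b-prefixed): 0b101000101.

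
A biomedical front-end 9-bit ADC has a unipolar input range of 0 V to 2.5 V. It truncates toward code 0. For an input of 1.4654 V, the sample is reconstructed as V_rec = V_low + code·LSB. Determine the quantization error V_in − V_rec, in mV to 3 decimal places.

0.556 mV

LSB = 2.5/2^9 = 4.883 mV.
Scaled input = 300.1139 LSBs, so code = 300.
Reconstructed: 1.4648438 V.
Difference: 0.00055625 V → 0.556 mV.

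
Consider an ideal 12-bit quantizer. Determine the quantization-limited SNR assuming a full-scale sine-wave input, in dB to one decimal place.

74.0 dB

SNR ≈ 6.02·N + 1.76 dB = 6.02·12 + 1.76 = 74.00 dB.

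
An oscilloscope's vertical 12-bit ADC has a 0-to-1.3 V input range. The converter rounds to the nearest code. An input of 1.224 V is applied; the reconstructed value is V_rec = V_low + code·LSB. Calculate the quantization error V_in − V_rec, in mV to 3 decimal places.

Step size: 1.3 V ÷ 2^12 = 317.38 µV.
Scaled input = 3856.5415 LSBs, so code = 3857.
Reconstructed: 1.2241455 V.
V_in − V_rec = -0.000145508 V = -0.146 mV.

-0.146 mV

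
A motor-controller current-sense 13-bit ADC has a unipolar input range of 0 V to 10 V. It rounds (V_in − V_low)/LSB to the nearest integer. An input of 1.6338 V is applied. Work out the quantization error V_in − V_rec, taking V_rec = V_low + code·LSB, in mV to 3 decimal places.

One LSB is 10 V / 8192 = 1.221 mV.
(V_in − V_low)/LSB = (1.6338 − 0)/0.0012207 = 1338.4090 → code 1338 (round).
Code 1338 maps back to 0 + 1338×0.0012207 V = 1.6333008 V.
Error = 1.6338 − 1.6333008 = 0.000499219 V = 0.499 mV.

0.499 mV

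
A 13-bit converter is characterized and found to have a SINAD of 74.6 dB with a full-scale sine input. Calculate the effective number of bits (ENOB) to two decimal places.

ENOB = (SINAD − 1.76) / 6.02 = (74.6 − 1.76)/6.02 = 12.100.

12.10 bits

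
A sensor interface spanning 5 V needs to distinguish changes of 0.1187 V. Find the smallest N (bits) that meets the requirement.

6 bits

Number of steps required ≥ 5 V / 0.1187 V = 42.12.
Need 2^N ≥ 42.12; 2^5 = 32, 2^6 = 64.
Minimum N = 6.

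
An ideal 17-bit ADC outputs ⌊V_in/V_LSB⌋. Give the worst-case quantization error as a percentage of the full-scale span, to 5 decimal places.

0.00076 %

Truncating → worst-case error = 1 LSB = V_FS/2^17, so 100/131072 = 0.000762939 % of full scale.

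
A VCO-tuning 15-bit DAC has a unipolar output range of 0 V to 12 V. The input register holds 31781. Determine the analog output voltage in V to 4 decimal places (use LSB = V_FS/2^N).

11.6385 V

LSB = 12 V / 2^15 = 366.21 µV.
V_out = 0 + 31781 × 0.000366211 V = 11.6385 V.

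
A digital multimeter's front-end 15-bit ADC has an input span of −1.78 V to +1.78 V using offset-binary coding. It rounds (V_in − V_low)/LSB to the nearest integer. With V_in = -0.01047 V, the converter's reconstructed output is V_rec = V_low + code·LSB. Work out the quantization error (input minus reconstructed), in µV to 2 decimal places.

Step size: 3.56 V ÷ 2^15 = 108.64 µV.
Scaled input = 16287.6289 LSBs, so code = 16288.
V_rec = (−1.78) + 16288·0.000108643 = -0.010429687 V.
Error = -0.01047 − (−0.010429687) = -4.03125e-05 V = -40.31 µV.

-40.31 µV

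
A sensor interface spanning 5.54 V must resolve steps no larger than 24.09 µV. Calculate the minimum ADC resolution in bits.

Number of steps required ≥ 5.54 V / 24.09 µV = 229970.94.
Need 2^N ≥ 229970.94; 2^17 = 131072, 2^18 = 262144.
Minimum N = 18.

18 bits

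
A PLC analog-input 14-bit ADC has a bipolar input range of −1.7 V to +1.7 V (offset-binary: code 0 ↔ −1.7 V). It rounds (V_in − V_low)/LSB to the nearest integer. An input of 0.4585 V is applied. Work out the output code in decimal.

With 16384 levels over 3.4 V, one step is 207.52 µV.
(V_in − V_low)/LSB = (0.4585 − (−1.7)) / 0.00020752 = 10401.431.
round(10401.431) = 10401.

code 10401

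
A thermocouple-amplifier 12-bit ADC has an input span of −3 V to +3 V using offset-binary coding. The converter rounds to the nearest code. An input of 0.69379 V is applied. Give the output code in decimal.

code 2522

Full-scale span = 6 V; LSB = 6/2^12 = 1.465 mV.
(V_in − V_low)/LSB = (0.69379 − (−3)) / 0.00146484 = 2521.627.
round(2521.627) = 2522.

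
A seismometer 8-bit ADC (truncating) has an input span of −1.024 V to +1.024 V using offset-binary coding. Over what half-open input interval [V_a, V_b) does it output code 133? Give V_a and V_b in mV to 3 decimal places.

[40.000 mV, 48.000 mV)

LSB = 2.048/2^8 = 8.000 mV.
V_a = V_low + 133·LSB = 0.04 V; V_b = V_low + 134·LSB = 0.048 V.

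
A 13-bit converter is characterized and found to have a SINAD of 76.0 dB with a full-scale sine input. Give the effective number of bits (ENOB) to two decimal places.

ENOB = (SINAD − 1.76) / 6.02 = (76.0 − 1.76)/6.02 = 12.332.

12.33 bits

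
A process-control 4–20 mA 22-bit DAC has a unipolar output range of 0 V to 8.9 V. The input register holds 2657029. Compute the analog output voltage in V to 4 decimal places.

5.6380 V

LSB = 8.9 V / 2^22 = 2.12 µV.
V_out = 0 + 2657029 × 2.12193e-06 V = 5.63802 V.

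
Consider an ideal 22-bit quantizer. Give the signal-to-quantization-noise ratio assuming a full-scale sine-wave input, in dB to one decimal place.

134.2 dB

SNR ≈ 6.02·N + 1.76 dB = 6.02·22 + 1.76 = 134.20 dB.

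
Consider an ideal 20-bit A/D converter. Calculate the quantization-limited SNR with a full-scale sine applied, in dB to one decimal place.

122.2 dB

SNR ≈ 6.02·N + 1.76 dB = 6.02·20 + 1.76 = 122.16 dB.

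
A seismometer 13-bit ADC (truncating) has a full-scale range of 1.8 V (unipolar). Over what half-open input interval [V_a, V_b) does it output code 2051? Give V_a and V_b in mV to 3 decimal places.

[450.659 mV, 450.879 mV)

LSB = 1.8/2^13 = 219.73 µV.
V_a = V_low + 2051·LSB = 0.450659 V; V_b = V_low + 2052·LSB = 0.450879 V.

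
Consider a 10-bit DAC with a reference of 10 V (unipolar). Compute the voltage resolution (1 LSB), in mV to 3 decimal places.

Full-scale span = 10 V.
LSB = 10 / 2^10 = 10 / 1024 = 0.00976562 V = 9.766 mV.

9.766 mV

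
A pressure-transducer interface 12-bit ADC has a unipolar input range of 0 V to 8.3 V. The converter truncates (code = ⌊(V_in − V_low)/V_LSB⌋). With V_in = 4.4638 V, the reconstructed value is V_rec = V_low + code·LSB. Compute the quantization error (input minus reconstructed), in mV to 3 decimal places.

LSB = 8.3/2^12 = 2.026 mV.
(4.4638 − 0)/0.00202637 = 2202.8584; ⌊·⌋ gives code 2202.
Code 2202 maps back to 0 + 2202×0.00202637 V = 4.4620605 V.
V_in − V_rec = 0.00173945 V = 1.739 mV.

1.739 mV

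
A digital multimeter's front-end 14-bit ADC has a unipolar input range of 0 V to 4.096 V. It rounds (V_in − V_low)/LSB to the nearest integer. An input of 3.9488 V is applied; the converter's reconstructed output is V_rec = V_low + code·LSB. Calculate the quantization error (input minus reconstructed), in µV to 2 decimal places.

One LSB is 4.096 V / 16384 = 250.00 µV.
Scaled input = 15795.2000 LSBs, so code = 15795.
V_rec = 0 + 15795·0.00025 = 3.94875 V.
Difference: 5e-05 V → 50.00 µV.

50.00 µV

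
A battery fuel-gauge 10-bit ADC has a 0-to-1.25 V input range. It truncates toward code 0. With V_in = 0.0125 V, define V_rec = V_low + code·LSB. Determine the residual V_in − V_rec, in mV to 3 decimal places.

0.293 mV

One LSB is 1.25 V / 1024 = 1.221 mV.
(V_in − V_low)/LSB = (0.0125 − 0)/0.0012207 = 10.2400 → code 10 (floor).
V_rec = 0 + 10·0.0012207 = 0.012207031 V.
Difference: 0.000292969 V → 0.293 mV.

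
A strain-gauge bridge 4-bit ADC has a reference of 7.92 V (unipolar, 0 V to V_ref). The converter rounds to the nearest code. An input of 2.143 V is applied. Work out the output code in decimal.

code 4

Full-scale span = 7.92 V; LSB = 7.92/2^4 = 495.000 mV.
(2.143 − 0) / 0.495 = 4.329 LSBs.
Round → code 4.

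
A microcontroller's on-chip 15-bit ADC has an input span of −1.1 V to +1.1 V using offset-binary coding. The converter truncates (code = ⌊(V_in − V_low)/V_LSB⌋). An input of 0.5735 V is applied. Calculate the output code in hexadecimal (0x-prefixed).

code 0x615E (decimal 24926)

Full-scale span = 2.2 V; LSB = 2.2/2^15 = 67.14 µV.
(0.5735 − (−1.1)) / 6.71387e-05 = 24926.022 LSBs.
Floor → code 24926.
In hexadecimal (0x-prefixed): 0x615E.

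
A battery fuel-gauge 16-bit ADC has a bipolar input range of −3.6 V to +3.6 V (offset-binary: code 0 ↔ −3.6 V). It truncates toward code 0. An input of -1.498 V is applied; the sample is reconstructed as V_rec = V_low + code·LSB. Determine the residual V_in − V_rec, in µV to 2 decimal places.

95.70 µV

LSB = 7.2/2^16 = 109.86 µV.
Scaled input = 19132.8711 LSBs, so code = 19132.
Code 19132 maps back to (−3.6) + 19132×0.000109863 V = -1.4980957 V.
Error = -1.498 − (−1.4980957) = 9.57031e-05 V = 95.70 µV.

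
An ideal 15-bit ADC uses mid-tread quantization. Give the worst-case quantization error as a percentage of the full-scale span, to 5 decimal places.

Rounding → worst-case error = ½ LSB = V_FS/2^16, so 100/65536 = 0.00152588 % of full scale.

0.00153 %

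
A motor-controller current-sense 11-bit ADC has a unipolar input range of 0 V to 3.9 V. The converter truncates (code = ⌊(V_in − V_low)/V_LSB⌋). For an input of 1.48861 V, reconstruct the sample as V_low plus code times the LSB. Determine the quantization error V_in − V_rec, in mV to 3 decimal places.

LSB = 3.9/2^11 = 1.904 mV.
Scaled input = 781.7111 LSBs, so code = 781.
Code 781 maps back to 0 + 781×0.0019043 V = 1.4872559 V.
Difference: 0.00135414 V → 1.354 mV.

1.354 mV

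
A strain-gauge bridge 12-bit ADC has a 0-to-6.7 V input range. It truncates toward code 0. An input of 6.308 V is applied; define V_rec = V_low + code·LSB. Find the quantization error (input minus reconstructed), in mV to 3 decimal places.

0.578 mV

Step size: 6.7 V ÷ 2^12 = 1.636 mV.
(6.308 − 0)/0.00163574 = 3856.3534; ⌊·⌋ gives code 3856.
Code 3856 maps back to 0 + 3856×0.00163574 V = 6.3074219 V.
Error = 6.308 − 6.3074219 = 0.000578125 V = 0.578 mV.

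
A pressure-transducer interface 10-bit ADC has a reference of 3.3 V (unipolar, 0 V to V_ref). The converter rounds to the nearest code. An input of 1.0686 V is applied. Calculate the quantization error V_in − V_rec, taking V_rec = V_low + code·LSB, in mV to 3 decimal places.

LSB = 3.3/2^10 = 3.223 mV.
(V_in − V_low)/LSB = (1.0686 − 0)/0.00322266 = 331.5898 → code 332 (round).
Code 332 maps back to 0 + 332×0.00322266 V = 1.0699219 V.
Difference: -0.00132187 V → -1.322 mV.

-1.322 mV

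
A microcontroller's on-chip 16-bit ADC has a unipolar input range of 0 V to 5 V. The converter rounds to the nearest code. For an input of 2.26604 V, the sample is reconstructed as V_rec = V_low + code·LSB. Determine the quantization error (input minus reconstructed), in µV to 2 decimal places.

33.53 µV

LSB = 5/2^16 = 76.29 µV.
Scaled input = 29701.4395 LSBs, so code = 29701.
Reconstructed: 2.2660065 V.
V_in − V_rec = 3.35303e-05 V = 33.53 µV.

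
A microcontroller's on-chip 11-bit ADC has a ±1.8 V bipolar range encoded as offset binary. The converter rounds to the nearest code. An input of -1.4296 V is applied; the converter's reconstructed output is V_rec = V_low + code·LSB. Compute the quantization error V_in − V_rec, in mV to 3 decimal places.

LSB = 3.6/2^11 = 1.758 mV.
(-1.4296 − (−1.8))/0.00175781 = 210.7164; round gives code 211.
Code 211 maps back to (−1.8) + 211×0.00175781 V = -1.4291016 V.
Difference: -0.000498437 V → -0.498 mV.

-0.498 mV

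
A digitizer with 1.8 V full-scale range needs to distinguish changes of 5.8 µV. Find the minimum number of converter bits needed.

Number of steps required ≥ 1.8 V / 5.8 µV = 310344.83.
Need 2^N ≥ 310344.83; 2^18 = 262144, 2^19 = 524288.
Minimum N = 19.

19 bits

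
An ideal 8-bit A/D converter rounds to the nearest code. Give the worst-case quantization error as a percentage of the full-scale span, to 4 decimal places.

Rounding → worst-case error = ½ LSB = V_FS/2^9, so 100/512 = 0.195312 % of full scale.

0.1953 %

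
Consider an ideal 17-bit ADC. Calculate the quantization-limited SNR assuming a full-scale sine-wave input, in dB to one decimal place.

SNR ≈ 6.02·N + 1.76 dB = 6.02·17 + 1.76 = 104.10 dB.

104.1 dB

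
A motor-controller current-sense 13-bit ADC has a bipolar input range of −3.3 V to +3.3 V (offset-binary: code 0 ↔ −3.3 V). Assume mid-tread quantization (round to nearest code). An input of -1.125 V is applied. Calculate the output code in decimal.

code 2700

Full-scale span = 6.6 V; LSB = 6.6/2^13 = 0.806 mV.
(V_in − V_low)/LSB = (-1.125 − (−3.3)) / 0.000805664 = 2699.636.
So the output code is 2700.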